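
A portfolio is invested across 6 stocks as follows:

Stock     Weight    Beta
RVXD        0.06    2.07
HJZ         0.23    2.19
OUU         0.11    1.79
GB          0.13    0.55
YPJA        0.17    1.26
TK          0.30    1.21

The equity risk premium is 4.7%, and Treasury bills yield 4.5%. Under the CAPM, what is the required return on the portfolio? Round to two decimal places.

11.43%

β_P = Σ w_i β_i = 0.06×2.07 + 0.23×2.19 + 0.11×1.79 + 0.13×0.55 + 0.17×1.26 + 0.30×1.21 = 1.4735
E(R_P) = R_f + β_P × MRP = 4.5% + 1.4735 × 4.7% = 11.43%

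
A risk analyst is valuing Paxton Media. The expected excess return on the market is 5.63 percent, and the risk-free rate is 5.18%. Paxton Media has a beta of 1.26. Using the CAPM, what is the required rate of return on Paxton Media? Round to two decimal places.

E(R) = R_f + β × MRP = 5.18% + 1.26 × 5.63% = 12.27%

12.27%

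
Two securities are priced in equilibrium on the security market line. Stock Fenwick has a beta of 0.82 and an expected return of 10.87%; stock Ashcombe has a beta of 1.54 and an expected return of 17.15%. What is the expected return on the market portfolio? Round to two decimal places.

Both satisfy E(R) = R_f + β·MRP, so the slope of the SML is
MRP = (17.15% − 10.87%) / (1.54 − 0.82) = 6.28% / 0.72 = 8.7222%
R_f = E(R_Fenwick) − β_Fenwick·MRP = 10.87% − 0.82 × 8.7222% = 3.7178%
E(R_m) = R_f + MRP = 3.7178% + 8.7222% = 12.44%

12.44%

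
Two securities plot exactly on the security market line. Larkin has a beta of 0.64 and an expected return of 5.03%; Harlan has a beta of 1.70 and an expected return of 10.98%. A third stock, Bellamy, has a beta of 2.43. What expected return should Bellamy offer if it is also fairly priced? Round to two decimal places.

MRP (SML slope) = (10.98% − 5.03%) / (1.70 − 0.64) = 5.95% / 1.06 = 5.6132%
R_f (intercept) = 5.03% − 0.64 × 5.6132% = 1.4376%
E(R_Bellamy) = R_f + β × MRP = 1.4376% + 2.43 × 5.6132% = 15.08%

15.08%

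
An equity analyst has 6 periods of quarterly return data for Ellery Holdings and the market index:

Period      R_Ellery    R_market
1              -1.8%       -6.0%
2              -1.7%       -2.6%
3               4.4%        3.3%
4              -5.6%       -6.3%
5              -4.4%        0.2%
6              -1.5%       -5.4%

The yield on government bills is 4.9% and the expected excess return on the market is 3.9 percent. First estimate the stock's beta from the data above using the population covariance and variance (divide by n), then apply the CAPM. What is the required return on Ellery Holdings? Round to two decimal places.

7.10%

Mean R_i = (-1.8 − 1.7 + 4.4 − 5.6 − 4.4 − 1.5) / 6 = -1.7667%
Mean R_m = (-6.0 − 2.6 + 3.3 − 6.3 + 0.2 − 5.4) / 6 = -2.8000%
Σ(R_i − R̄_i)(R_m − R̄_m) = 42.5600  ⇒  Cov = 42.5600 / 6 = 7.0933
Σ(R_m − R̄_m)² = 75.5000  ⇒  Var(R_m) = 75.5000 / 6 = 12.5833
β = Cov / Var(R_m) = 7.0933 / 12.5833 = 0.5637
E(R) = R_f + β × MRP = 4.9% + 0.5637 × 3.9% = 7.10%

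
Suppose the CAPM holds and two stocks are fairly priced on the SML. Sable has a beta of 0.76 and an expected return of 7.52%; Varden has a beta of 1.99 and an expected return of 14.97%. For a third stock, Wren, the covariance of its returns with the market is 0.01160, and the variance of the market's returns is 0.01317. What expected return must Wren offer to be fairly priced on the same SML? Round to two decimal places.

8.25%

MRP = (14.97% − 7.52%) / (1.99 − 0.76) = 6.0569%
R_f = 7.52% − 0.76 × 6.0569% = 2.9168%
β_Wren = Cov / Var(R_m) = 0.01160 / 0.01317 = 0.8808
E(R_Wren) = R_f + β × MRP = 2.9168% + 0.8808 × 6.0569% = 8.25%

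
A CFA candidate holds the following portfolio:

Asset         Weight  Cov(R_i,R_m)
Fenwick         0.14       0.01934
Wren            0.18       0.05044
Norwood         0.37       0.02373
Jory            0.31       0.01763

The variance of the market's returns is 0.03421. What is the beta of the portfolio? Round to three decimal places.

β_Fenwick = 0.01934 / 0.03421 = 0.5653
β_Wren = 0.05044 / 0.03421 = 1.4744
β_Norwood = 0.02373 / 0.03421 = 0.6937
β_Jory = 0.01763 / 0.03421 = 0.5153
β_P = Σ w_i β_i = 0.14×0.5653 + 0.18×1.4744 + 0.37×0.6937 + 0.31×0.5153 = 0.7609

0.761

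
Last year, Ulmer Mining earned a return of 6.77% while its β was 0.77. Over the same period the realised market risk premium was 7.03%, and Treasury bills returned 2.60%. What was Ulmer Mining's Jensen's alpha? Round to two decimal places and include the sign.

CAPM benchmark = R_f + β(R_m − R_f) = 2.60% + 0.77 × 7.03% = 8.0131%
α = actual − benchmark = 6.77% − 8.0131% = -1.24%

-1.24%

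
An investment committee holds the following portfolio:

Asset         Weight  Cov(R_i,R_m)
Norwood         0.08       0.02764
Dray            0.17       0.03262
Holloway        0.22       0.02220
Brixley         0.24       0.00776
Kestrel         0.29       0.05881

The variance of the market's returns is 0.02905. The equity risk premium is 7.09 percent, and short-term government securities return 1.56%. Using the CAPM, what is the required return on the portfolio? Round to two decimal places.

9.26%

β_Norwood = 0.02764 / 0.02905 = 0.9515
β_Dray = 0.03262 / 0.02905 = 1.1229
β_Holloway = 0.02220 / 0.02905 = 0.7642
β_Brixley = 0.00776 / 0.02905 = 0.2671
β_Kestrel = 0.05881 / 0.02905 = 2.0244
β_P = Σ w_i β_i = 0.08×0.9515 + 0.17×1.1229 + 0.22×0.7642 + 0.24×0.2671 + 0.29×2.0244 = 1.0863
E(R_P) = R_f + β_P × MRP = 1.56% + 1.0863 × 7.09% = 9.26%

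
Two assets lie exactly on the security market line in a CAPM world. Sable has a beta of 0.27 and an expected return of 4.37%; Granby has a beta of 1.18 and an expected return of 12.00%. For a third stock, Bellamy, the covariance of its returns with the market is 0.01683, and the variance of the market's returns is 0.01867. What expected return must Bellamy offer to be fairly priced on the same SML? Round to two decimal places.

MRP = (12.00% − 4.37%) / (1.18 − 0.27) = 8.3846%
R_f = 4.37% − 0.27 × 8.3846% = 2.1062%
β_Bellamy = Cov / Var(R_m) = 0.01683 / 0.01867 = 0.9014
E(R_Bellamy) = R_f + β × MRP = 2.1062% + 0.9014 × 8.3846% = 9.66%

9.66%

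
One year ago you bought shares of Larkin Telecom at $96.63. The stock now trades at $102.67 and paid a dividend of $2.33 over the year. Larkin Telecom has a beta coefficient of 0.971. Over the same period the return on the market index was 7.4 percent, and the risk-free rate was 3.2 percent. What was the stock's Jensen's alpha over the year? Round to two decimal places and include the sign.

+1.38%

Realised HPR = (P1 + D1 − P0) / P0 = (102.67 + 2.33 − 96.63) / 96.63 = 8.37 / 96.63 = 8.6619%
MRP = 7.4% − 3.2% = 4.20%
CAPM required = R_f + β·MRP = 3.2% + 0.971 × 4.2% = 7.2782%
α = realised − required = 8.6619% − 7.2782% = +1.38%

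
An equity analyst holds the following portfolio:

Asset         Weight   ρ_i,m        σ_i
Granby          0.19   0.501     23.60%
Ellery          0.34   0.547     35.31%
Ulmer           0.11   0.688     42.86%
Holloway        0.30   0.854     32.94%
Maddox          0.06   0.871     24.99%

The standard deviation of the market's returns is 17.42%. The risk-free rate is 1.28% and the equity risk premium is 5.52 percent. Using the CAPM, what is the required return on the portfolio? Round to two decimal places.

8.19%

β_Granby = 0.501 × 23.60% / 17.42% = 0.6787
β_Ellery = 0.547 × 35.31% / 17.42% = 1.1088
β_Ulmer = 0.688 × 42.86% / 17.42% = 1.6927
β_Holloway = 0.854 × 32.94% / 17.42% = 1.6149
β_Maddox = 0.871 × 24.99% / 17.42% = 1.2495
β_P = Σ w_i β_i = 0.19×0.6787 + 0.34×1.1088 + 0.11×1.6927 + 0.30×1.6149 + 0.06×1.2495 = 1.2516
E(R_P) = R_f + β_P × MRP = 1.28% + 1.2516 × 5.52% = 8.19%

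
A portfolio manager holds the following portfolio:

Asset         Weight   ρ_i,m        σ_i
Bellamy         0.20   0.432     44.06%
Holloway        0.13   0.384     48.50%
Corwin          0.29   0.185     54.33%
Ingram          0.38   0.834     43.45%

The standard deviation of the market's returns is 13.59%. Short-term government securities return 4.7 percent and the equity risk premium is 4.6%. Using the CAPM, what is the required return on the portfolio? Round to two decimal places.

β_Bellamy = 0.432 × 44.06% / 13.59% = 1.4006
β_Holloway = 0.384 × 48.50% / 13.59% = 1.3704
β_Corwin = 0.185 × 54.33% / 13.59% = 0.7396
β_Ingram = 0.834 × 43.45% / 13.59% = 2.6665
β_P = Σ w_i β_i = 0.20×1.4006 + 0.13×1.3704 + 0.29×0.7396 + 0.38×2.6665 = 1.6860
E(R_P) = R_f + β_P × MRP = 4.7% + 1.6860 × 4.6% = 12.46%

12.46%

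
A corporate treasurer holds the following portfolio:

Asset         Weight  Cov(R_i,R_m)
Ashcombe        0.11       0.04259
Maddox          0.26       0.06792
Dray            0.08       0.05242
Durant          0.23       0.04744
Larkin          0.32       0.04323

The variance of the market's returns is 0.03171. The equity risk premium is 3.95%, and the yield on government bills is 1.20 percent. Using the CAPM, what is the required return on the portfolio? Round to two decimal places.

β_Ashcombe = 0.04259 / 0.03171 = 1.3431
β_Maddox = 0.06792 / 0.03171 = 2.1419
β_Dray = 0.05242 / 0.03171 = 1.6531
β_Durant = 0.04744 / 0.03171 = 1.4961
β_Larkin = 0.04323 / 0.03171 = 1.3633
β_P = Σ w_i β_i = 0.11×1.3431 + 0.26×2.1419 + 0.08×1.6531 + 0.23×1.4961 + 0.32×1.3633 = 1.6172
E(R_P) = R_f + β_P × MRP = 1.20% + 1.6172 × 3.95% = 7.59%

7.59%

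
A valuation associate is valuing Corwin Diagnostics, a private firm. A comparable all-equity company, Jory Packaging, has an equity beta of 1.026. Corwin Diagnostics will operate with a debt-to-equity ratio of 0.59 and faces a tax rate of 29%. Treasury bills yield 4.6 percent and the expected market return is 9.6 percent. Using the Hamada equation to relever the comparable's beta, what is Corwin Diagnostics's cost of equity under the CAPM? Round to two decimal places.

11.88%

β_L = β_U × [1 + (1 − t)(D/E)] = 1.026 × [1 + (1 − 0.29) × 0.59]
    = 1.026 × [1 + 0.71 × 0.59] = 1.026 × 1.4189 = 1.4558
MRP = 9.6% − 4.6% = 5.00%
E(R) = R_f + β_L × MRP = 4.6% + 1.4558 × 5.0% = 11.88%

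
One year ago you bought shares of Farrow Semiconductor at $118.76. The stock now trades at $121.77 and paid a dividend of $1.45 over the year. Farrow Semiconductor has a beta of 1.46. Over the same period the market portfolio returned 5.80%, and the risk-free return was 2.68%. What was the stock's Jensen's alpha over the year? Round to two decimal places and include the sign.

Realised HPR = (P1 + D1 − P0) / P0 = (121.77 + 1.45 − 118.76) / 118.76 = 4.46 / 118.76 = 3.7555%
MRP = 5.80% − 2.68% = 3.12%
CAPM required = R_f + β·MRP = 2.68% + 1.46 × 3.12% = 7.2352%
α = realised − required = 3.7555% − 7.2352% = -3.48%

-3.48%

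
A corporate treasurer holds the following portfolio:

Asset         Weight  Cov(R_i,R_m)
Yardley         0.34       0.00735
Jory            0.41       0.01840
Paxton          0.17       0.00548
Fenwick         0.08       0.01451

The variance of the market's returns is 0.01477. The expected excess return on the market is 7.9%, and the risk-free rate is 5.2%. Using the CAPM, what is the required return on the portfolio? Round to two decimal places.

11.69%

β_Yardley = 0.00735 / 0.01477 = 0.4976
β_Jory = 0.01840 / 0.01477 = 1.2458
β_Paxton = 0.00548 / 0.01477 = 0.3710
β_Fenwick = 0.01451 / 0.01477 = 0.9824
β_P = Σ w_i β_i = 0.34×0.4976 + 0.41×1.2458 + 0.17×0.3710 + 0.08×0.9824 = 0.8216
E(R_P) = R_f + β_P × MRP = 5.2% + 0.8216 × 7.9% = 11.69%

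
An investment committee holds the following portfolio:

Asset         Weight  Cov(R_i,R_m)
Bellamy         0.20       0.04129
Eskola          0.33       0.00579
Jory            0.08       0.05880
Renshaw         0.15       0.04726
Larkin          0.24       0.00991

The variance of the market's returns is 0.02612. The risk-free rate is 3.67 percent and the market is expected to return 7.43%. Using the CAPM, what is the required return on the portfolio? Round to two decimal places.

7.17%

β_Bellamy = 0.04129 / 0.02612 = 1.5808
β_Eskola = 0.00579 / 0.02612 = 0.2217
β_Jory = 0.05880 / 0.02612 = 2.2511
β_Renshaw = 0.04726 / 0.02612 = 1.8093
β_Larkin = 0.00991 / 0.02612 = 0.3794
β_P = Σ w_i β_i = 0.20×1.5808 + 0.33×0.2217 + 0.08×2.2511 + 0.15×1.8093 + 0.24×0.3794 = 0.9319
MRP = 7.43% − 3.67% = 3.76%
E(R_P) = R_f + β_P × MRP = 3.67% + 0.9319 × 3.76% = 7.17%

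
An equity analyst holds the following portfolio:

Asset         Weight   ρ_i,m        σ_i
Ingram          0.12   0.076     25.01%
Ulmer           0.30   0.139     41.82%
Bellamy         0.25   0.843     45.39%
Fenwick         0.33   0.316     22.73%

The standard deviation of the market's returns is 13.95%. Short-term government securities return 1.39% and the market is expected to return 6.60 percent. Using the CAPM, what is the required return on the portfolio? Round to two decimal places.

β_Ingram = 0.076 × 25.01% / 13.95% = 0.1363
β_Ulmer = 0.139 × 41.82% / 13.95% = 0.4167
β_Bellamy = 0.843 × 45.39% / 13.95% = 2.7429
β_Fenwick = 0.316 × 22.73% / 13.95% = 0.5149
β_P = Σ w_i β_i = 0.12×0.1363 + 0.30×0.4167 + 0.25×2.7429 + 0.33×0.5149 = 0.9970
MRP = 6.60% − 1.39% = 5.21%
E(R_P) = R_f + β_P × MRP = 1.39% + 0.9970 × 5.21% = 6.58%

6.58%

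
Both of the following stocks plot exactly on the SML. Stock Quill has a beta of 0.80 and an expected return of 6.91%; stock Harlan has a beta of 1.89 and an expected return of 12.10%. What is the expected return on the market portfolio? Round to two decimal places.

7.86%

Both satisfy E(R) = R_f + β·MRP, so the slope of the SML is
MRP = (12.10% − 6.91%) / (1.89 − 0.80) = 5.19% / 1.09 = 4.7615%
R_f = E(R_Quill) − β_Quill·MRP = 6.91% − 0.80 × 4.7615% = 3.1008%
E(R_m) = R_f + MRP = 3.1008% + 4.7615% = 7.86%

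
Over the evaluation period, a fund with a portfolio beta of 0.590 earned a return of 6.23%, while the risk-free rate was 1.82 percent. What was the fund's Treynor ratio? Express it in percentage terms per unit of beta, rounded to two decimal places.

Treynor = (R_P − R_f) / β_P = (6.23% − 1.82%) / 0.5900 = 4.41% / 0.5900 = 7.47%

7.47%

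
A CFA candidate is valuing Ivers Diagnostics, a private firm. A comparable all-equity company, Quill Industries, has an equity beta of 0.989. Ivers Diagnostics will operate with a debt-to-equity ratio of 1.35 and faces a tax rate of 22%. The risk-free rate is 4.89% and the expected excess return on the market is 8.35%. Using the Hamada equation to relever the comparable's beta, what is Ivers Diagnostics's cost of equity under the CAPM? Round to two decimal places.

β_L = β_U × [1 + (1 − t)(D/E)] = 0.989 × [1 + (1 − 0.22) × 1.35]
    = 0.989 × [1 + 0.78 × 1.35] = 0.989 × 2.0530 = 2.0304
E(R) = R_f + β_L × MRP = 4.89% + 2.0304 × 8.35% = 21.84%

21.84%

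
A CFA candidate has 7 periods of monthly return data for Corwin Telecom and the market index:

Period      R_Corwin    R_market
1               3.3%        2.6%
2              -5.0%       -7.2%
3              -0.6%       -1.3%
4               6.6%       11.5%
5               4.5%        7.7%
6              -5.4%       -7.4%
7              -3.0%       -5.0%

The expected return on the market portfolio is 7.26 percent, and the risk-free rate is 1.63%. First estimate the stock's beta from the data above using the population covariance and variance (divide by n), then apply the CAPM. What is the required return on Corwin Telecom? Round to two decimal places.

5.21%

Mean R_i = (3.3 − 5.0 − 0.6 + 6.6 + 4.5 − 5.4 − 3.0) / 7 = 0.0571%
Mean R_m = (2.6 − 7.2 − 1.3 + 11.5 + 7.7 − 7.4 − 5.0) / 7 = 0.1286%
Σ(R_i − R̄_i)(R_m − R̄_m) = 210.8186  ⇒  Cov = 210.8186 / 7 = 30.1169
Σ(R_m − R̄_m)² = 331.4743  ⇒  Var(R_m) = 331.4743 / 7 = 47.3535
β = Cov / Var(R_m) = 30.1169 / 47.3535 = 0.6360
MRP = 7.26% − 1.63% = 5.63%
E(R) = R_f + β × MRP = 1.63% + 0.6360 × 5.63% = 5.21%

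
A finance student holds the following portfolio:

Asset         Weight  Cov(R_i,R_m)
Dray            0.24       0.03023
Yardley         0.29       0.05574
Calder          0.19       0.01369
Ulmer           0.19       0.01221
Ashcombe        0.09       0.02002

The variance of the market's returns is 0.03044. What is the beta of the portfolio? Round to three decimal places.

β_Dray = 0.03023 / 0.03044 = 0.9931
β_Yardley = 0.05574 / 0.03044 = 1.8311
β_Calder = 0.01369 / 0.03044 = 0.4497
β_Ulmer = 0.01221 / 0.03044 = 0.4011
β_Ashcombe = 0.02002 / 0.03044 = 0.6577
β_P = Σ w_i β_i = 0.24×0.9931 + 0.29×1.8311 + 0.19×0.4497 + 0.19×0.4011 + 0.09×0.6577 = 0.9902

0.990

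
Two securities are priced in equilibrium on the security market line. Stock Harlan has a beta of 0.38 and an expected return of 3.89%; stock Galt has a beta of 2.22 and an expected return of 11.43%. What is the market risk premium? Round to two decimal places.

Both satisfy E(R) = R_f + β·MRP, so the slope of the SML is
MRP = (11.43% − 3.89%) / (2.22 − 0.38) = 7.54% / 1.84 = 4.0978%

4.10%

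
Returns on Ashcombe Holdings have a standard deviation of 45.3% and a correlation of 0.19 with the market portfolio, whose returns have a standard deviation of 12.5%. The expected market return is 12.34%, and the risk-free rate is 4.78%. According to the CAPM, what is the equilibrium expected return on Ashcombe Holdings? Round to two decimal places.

β = ρ × σ_i / σ_m = 0.19 × 45.3% / 12.5% = 0.6886
MRP = 12.34% − 4.78% = 7.56%
E(R) = 4.78% + 0.6886 × 7.56% = 9.99%

9.99%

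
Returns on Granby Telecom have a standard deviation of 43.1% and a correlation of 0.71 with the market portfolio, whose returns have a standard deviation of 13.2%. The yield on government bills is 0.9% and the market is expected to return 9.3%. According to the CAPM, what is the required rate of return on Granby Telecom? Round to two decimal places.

20.37%

β = ρ × σ_i / σ_m = 0.71 × 43.1% / 13.2% = 2.3183
MRP = 9.3% − 0.9% = 8.40%
E(R) = 0.9% + 2.3183 × 8.4% = 20.37%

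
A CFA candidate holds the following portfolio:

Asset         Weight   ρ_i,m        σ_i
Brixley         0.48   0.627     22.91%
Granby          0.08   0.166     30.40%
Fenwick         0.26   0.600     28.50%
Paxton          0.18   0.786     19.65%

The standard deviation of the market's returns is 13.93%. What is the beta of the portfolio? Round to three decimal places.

1.043

β_Brixley = 0.627 × 22.91% / 13.93% = 1.0312
β_Granby = 0.166 × 30.40% / 13.93% = 0.3623
β_Fenwick = 0.600 × 28.50% / 13.93% = 1.2276
β_Paxton = 0.786 × 19.65% / 13.93% = 1.1088
β_P = Σ w_i β_i = 0.48×1.0312 + 0.08×0.3623 + 0.26×1.2276 + 0.18×1.1088 = 1.0427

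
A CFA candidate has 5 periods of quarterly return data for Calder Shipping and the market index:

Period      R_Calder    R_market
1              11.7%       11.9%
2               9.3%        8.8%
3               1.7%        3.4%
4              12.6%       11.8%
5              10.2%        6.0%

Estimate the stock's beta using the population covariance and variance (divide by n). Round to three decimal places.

Mean R_i = (11.7 + 9.3 + 1.7 + 12.6 + 10.2) / 5 = 9.1000%
Mean R_m = (11.9 + 8.8 + 3.4 + 11.8 + 6.0) / 5 = 8.3800%
Σ(R_i − R̄_i)(R_m − R̄_m) = 55.4400  ⇒  Cov = 55.4400 / 5 = 11.0880
Σ(R_m − R̄_m)² = 54.7280  ⇒  Var(R_m) = 54.7280 / 5 = 10.9456
β = Cov / Var(R_m) = 11.0880 / 10.9456 = 1.0130

1.013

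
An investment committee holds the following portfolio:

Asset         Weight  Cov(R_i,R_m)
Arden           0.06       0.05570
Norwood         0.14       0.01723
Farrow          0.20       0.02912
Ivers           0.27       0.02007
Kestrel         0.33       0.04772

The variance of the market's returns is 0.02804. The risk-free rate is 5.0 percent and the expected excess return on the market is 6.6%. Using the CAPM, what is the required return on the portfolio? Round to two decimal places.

12.71%

β_Arden = 0.05570 / 0.02804 = 1.9864
β_Norwood = 0.01723 / 0.02804 = 0.6145
β_Farrow = 0.02912 / 0.02804 = 1.0385
β_Ivers = 0.02007 / 0.02804 = 0.7158
β_Kestrel = 0.04772 / 0.02804 = 1.7019
β_P = Σ w_i β_i = 0.06×1.9864 + 0.14×0.6145 + 0.20×1.0385 + 0.27×0.7158 + 0.33×1.7019 = 1.1678
E(R_P) = R_f + β_P × MRP = 5.0% + 1.1678 × 6.6% = 12.71%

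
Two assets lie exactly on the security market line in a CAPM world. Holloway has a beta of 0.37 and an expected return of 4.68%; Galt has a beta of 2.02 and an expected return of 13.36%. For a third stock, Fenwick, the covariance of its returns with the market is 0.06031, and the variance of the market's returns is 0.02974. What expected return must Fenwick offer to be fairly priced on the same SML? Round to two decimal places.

MRP = (13.36% − 4.68%) / (2.02 − 0.37) = 5.2606%
R_f = 4.68% − 0.37 × 5.2606% = 2.7336%
β_Fenwick = Cov / Var(R_m) = 0.06031 / 0.02974 = 2.0279
E(R_Fenwick) = R_f + β × MRP = 2.7336% + 2.0279 × 5.2606% = 13.40%

13.40%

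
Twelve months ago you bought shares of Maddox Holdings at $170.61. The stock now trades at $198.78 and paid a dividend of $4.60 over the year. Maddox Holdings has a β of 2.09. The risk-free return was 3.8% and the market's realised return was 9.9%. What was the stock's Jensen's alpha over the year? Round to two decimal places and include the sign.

Realised HPR = (P1 + D1 − P0) / P0 = (198.78 + 4.60 − 170.61) / 170.61 = 32.77 / 170.61 = 19.2075%
MRP = 9.9% − 3.8% = 6.10%
CAPM required = R_f + β·MRP = 3.8% + 2.09 × 6.1% = 16.5490%
α = realised − required = 19.2075% − 16.5490% = +2.66%

+2.66%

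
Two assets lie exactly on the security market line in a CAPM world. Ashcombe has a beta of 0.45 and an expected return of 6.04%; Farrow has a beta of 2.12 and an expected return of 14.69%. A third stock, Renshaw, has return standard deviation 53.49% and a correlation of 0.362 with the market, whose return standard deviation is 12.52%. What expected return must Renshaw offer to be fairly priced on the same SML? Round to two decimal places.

MRP = (14.69% − 6.04%) / (2.12 − 0.45) = 5.1796%
R_f = 6.04% − 0.45 × 5.1796% = 3.7092%
β_Renshaw = ρ·σ_i/σ_m = 0.362 × 53.49 / 12.52 = 1.5466
E(R_Renshaw) = R_f + β × MRP = 3.7092% + 1.5466 × 5.1796% = 11.72%

11.72%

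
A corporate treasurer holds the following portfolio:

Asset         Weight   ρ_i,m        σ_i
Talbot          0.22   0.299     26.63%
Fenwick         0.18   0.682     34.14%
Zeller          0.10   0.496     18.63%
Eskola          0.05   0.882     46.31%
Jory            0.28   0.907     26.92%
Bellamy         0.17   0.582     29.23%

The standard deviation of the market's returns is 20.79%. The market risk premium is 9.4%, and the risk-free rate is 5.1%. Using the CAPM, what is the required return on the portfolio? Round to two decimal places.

13.53%

β_Talbot = 0.299 × 26.63% / 20.79% = 0.3830
β_Fenwick = 0.682 × 34.14% / 20.79% = 1.1199
β_Zeller = 0.496 × 18.63% / 20.79% = 0.4445
β_Eskola = 0.882 × 46.31% / 20.79% = 1.9647
β_Jory = 0.907 × 26.92% / 20.79% = 1.1744
β_Bellamy = 0.582 × 29.23% / 20.79% = 0.8183
β_P = Σ w_i β_i = 0.22×0.3830 + 0.18×1.1199 + 0.10×0.4445 + 0.05×1.9647 + 0.28×1.1744 + 0.17×0.8183 = 0.8965
E(R_P) = R_f + β_P × MRP = 5.1% + 0.8965 × 9.4% = 13.53%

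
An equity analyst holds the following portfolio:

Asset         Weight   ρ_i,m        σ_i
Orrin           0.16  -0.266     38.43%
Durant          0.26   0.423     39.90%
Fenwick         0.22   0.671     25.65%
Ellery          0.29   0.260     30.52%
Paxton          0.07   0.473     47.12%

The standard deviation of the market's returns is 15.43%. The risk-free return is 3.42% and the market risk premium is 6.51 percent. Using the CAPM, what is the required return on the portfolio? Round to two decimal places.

7.81%

β_Orrin = -0.266 × 38.43% / 15.43% = -0.6625
β_Durant = 0.423 × 39.90% / 15.43% = 1.0938
β_Fenwick = 0.671 × 25.65% / 15.43% = 1.1154
β_Ellery = 0.260 × 30.52% / 15.43% = 0.5143
β_Paxton = 0.473 × 47.12% / 15.43% = 1.4444
β_P = Σ w_i β_i = 0.16×-0.6625 + 0.26×1.0938 + 0.22×1.1154 + 0.29×0.5143 + 0.07×1.4444 = 0.6740
E(R_P) = R_f + β_P × MRP = 3.42% + 0.6740 × 6.51% = 7.81%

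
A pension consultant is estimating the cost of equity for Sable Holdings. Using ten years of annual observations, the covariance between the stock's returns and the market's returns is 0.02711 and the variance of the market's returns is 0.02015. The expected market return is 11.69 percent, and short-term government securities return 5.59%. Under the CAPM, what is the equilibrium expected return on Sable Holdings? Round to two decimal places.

13.80%

β = Cov(R_i, R_m) / Var(R_m) = 0.02711 / 0.02015 = 1.3454
MRP = 11.69% − 5.59% = 6.10%
E(R) = R_f + β × MRP = 5.59% + 1.3454 × 6.10% = 13.80%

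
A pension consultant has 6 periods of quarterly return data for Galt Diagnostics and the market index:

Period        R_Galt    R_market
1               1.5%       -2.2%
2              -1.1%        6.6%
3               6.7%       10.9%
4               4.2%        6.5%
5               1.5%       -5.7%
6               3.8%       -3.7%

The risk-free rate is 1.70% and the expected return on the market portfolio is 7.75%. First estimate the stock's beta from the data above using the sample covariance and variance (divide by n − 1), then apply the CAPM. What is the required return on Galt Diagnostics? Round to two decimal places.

Mean R_i = (1.5 − 1.1 + 6.7 + 4.2 + 1.5 + 3.8) / 6 = 2.7667%
Mean R_m = (-2.2 + 6.6 + 10.9 + 6.5 − 5.7 − 3.7) / 6 = 2.0667%
Σ(R_i − R̄_i)(R_m − R̄_m) = 32.8533  ⇒  Cov = 32.8533 / 5 = 6.5707
Σ(R_m − R̄_m)² = 230.0133  ⇒  Var(R_m) = 230.0133 / 5 = 46.0027
β = Cov / Var(R_m) = 6.5707 / 46.0027 = 0.1428
MRP = 7.75% − 1.70% = 6.05%
E(R) = R_f + β × MRP = 1.70% + 0.1428 × 6.05% = 2.56%

2.56%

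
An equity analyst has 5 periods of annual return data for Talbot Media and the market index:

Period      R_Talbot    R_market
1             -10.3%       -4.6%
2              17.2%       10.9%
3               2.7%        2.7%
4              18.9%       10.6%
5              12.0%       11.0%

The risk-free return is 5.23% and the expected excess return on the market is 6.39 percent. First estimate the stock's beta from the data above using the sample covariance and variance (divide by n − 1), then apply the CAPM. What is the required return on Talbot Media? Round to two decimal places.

16.02%

Mean R_i = (-10.3 + 17.2 + 2.7 + 18.9 + 12.0) / 5 = 8.1000%
Mean R_m = (-4.6 + 10.9 + 2.7 + 10.6 + 11.0) / 5 = 6.1200%
Σ(R_i − R̄_i)(R_m − R̄_m) = 326.6300  ⇒  Cov = 326.6300 / 4 = 81.6575
Σ(R_m − R̄_m)² = 193.3480  ⇒  Var(R_m) = 193.3480 / 4 = 48.3370
β = Cov / Var(R_m) = 81.6575 / 48.3370 = 1.6893
E(R) = R_f + β × MRP = 5.23% + 1.6893 × 6.39% = 16.02%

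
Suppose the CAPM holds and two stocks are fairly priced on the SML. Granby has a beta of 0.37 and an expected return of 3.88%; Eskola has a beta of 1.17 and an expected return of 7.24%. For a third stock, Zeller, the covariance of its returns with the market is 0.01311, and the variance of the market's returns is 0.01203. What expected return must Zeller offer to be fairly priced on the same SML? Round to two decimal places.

MRP = (7.24% − 3.88%) / (1.17 − 0.37) = 4.2000%
R_f = 3.88% − 0.37 × 4.2000% = 2.3260%
β_Zeller = Cov / Var(R_m) = 0.01311 / 0.01203 = 1.0898
E(R_Zeller) = R_f + β × MRP = 2.3260% + 1.0898 × 4.2000% = 6.90%

6.90%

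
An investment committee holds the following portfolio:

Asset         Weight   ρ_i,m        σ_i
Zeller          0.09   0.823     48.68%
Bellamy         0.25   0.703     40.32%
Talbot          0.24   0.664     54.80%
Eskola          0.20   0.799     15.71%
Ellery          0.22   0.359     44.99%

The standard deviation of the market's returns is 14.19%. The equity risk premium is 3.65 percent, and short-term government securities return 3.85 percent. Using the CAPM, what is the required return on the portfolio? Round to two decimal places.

10.41%

β_Zeller = 0.823 × 48.68% / 14.19% = 2.8234
β_Bellamy = 0.703 × 40.32% / 14.19% = 1.9975
β_Talbot = 0.664 × 54.80% / 14.19% = 2.5643
β_Eskola = 0.799 × 15.71% / 14.19% = 0.8846
β_Ellery = 0.359 × 44.99% / 14.19% = 1.1382
β_P = Σ w_i β_i = 0.09×2.8234 + 0.25×1.9975 + 0.24×2.5643 + 0.20×0.8846 + 0.22×1.1382 = 1.7962
E(R_P) = R_f + β_P × MRP = 3.85% + 1.7962 × 3.65% = 10.41%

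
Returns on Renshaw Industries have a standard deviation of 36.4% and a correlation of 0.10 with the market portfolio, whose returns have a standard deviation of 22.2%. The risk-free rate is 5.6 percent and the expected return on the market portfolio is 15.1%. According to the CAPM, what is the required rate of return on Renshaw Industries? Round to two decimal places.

7.16%

β = ρ × σ_i / σ_m = 0.10 × 36.4% / 22.2% = 0.1640
MRP = 15.1% − 5.6% = 9.50%
E(R) = 5.6% + 0.1640 × 9.5% = 7.16%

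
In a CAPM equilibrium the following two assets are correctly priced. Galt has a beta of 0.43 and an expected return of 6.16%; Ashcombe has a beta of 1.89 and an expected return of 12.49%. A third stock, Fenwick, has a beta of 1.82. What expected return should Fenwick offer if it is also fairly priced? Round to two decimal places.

12.19%

MRP (SML slope) = (12.49% − 6.16%) / (1.89 − 0.43) = 6.33% / 1.46 = 4.3356%
R_f (intercept) = 6.16% − 0.43 × 4.3356% = 4.2957%
E(R_Fenwick) = R_f + β × MRP = 4.2957% + 1.82 × 4.3356% = 12.19%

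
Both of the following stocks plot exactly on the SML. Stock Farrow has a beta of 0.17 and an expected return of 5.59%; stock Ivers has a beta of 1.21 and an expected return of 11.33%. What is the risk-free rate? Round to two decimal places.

Both satisfy E(R) = R_f + β·MRP, so the slope of the SML is
MRP = (11.33% − 5.59%) / (1.21 − 0.17) = 5.74% / 1.04 = 5.5192%
R_f = E(R_Farrow) − β_Farrow·MRP = 5.59% − 0.17 × 5.5192% = 4.6517%

4.65%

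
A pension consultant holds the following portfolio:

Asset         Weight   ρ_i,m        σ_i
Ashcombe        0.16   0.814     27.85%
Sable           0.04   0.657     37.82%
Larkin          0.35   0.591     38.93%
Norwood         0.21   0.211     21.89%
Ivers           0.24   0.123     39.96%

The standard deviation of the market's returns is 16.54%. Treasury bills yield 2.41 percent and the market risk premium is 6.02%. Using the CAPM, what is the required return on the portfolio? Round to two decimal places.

β_Ashcombe = 0.814 × 27.85% / 16.54% = 1.3706
β_Sable = 0.657 × 37.82% / 16.54% = 1.5023
β_Larkin = 0.591 × 38.93% / 16.54% = 1.3910
β_Norwood = 0.211 × 21.89% / 16.54% = 0.2792
β_Ivers = 0.123 × 39.96% / 16.54% = 0.2972
β_P = Σ w_i β_i = 0.16×1.3706 + 0.04×1.5023 + 0.35×1.3910 + 0.21×0.2792 + 0.24×0.2972 = 0.8962
E(R_P) = R_f + β_P × MRP = 2.41% + 0.8962 × 6.02% = 7.81%

7.81%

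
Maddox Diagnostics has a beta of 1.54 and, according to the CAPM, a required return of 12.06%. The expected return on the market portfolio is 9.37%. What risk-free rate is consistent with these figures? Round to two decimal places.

4.39%

E(R) = R_f + β(E(R_m) − R_f) = R_f(1 − β) + β·E(R_m)
12.06% = R_f × (1 − 1.54) + 1.54 × 9.37%
12.06% = R_f × -0.54 + 14.4298%
R_f = (12.06% − 14.4298%) / -0.54 = 4.39%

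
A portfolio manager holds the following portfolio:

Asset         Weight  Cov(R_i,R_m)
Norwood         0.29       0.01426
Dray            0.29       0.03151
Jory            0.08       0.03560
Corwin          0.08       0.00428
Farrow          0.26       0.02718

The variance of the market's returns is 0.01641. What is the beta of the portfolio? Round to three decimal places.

β_Norwood = 0.01426 / 0.01641 = 0.8690
β_Dray = 0.03151 / 0.01641 = 1.9202
β_Jory = 0.03560 / 0.01641 = 2.1694
β_Corwin = 0.00428 / 0.01641 = 0.2608
β_Farrow = 0.02718 / 0.01641 = 1.6563
β_P = Σ w_i β_i = 0.29×0.8690 + 0.29×1.9202 + 0.08×2.1694 + 0.08×0.2608 + 0.26×1.6563 = 1.4339

1.434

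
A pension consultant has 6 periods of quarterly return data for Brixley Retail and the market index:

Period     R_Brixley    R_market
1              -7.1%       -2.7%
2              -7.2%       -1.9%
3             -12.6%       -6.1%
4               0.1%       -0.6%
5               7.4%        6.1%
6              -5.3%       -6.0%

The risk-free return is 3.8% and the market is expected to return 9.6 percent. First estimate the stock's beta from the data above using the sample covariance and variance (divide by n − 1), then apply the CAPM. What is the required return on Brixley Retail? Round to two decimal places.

Mean R_i = (-7.1 − 7.2 − 12.6 + 0.1 + 7.4 − 5.3) / 6 = -4.1167%
Mean R_m = (-2.7 − 1.9 − 6.1 − 0.6 + 6.1 − 6.0) / 6 = -1.8667%
Σ(R_i − R̄_i)(R_m − R̄_m) = 140.4833  ⇒  Cov = 140.4833 / 5 = 28.0967
Σ(R_m − R̄_m)² = 100.7733  ⇒  Var(R_m) = 100.7733 / 5 = 20.1547
β = Cov / Var(R_m) = 28.0967 / 20.1547 = 1.3941
MRP = 9.6% − 3.8% = 5.80%
E(R) = R_f + β × MRP = 3.8% + 1.3941 × 5.8% = 11.89%

11.89%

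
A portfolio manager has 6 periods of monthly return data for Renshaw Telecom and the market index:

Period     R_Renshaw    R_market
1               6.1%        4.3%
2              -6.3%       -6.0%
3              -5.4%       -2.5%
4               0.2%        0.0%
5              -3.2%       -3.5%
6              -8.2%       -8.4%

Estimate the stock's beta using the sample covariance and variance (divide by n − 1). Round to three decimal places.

Mean R_i = (6.1 − 6.3 − 5.4 + 0.2 − 3.2 − 8.2) / 6 = -2.8000%
Mean R_m = (4.3 − 6.0 − 2.5 + 0.0 − 3.5 − 8.4) / 6 = -2.6833%
Σ(R_i − R̄_i)(R_m − R̄_m) = 112.5300  ⇒  Cov = 112.5300 / 5 = 22.5060
Σ(R_m − R̄_m)² = 100.3483  ⇒  Var(R_m) = 100.3483 / 5 = 20.0697
β = Cov / Var(R_m) = 22.5060 / 20.0697 = 1.1214

1.121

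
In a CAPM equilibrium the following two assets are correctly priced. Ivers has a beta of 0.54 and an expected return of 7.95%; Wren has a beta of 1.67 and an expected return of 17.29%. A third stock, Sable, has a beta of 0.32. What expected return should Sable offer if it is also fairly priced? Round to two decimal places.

MRP (SML slope) = (17.29% − 7.95%) / (1.67 − 0.54) = 9.34% / 1.13 = 8.2655%
R_f (intercept) = 7.95% − 0.54 × 8.2655% = 3.4866%
E(R_Sable) = R_f + β × MRP = 3.4866% + 0.32 × 8.2655% = 6.13%

6.13%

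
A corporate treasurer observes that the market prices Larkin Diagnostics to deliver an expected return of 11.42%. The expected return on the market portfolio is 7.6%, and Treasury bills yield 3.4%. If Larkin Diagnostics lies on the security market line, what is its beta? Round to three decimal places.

MRP = 7.6% − 3.4% = 4.20%
β = (E(R) − R_f) / MRP = (11.42% − 3.4%) / 4.2% = 8.02% / 4.2% = 1.910

1.910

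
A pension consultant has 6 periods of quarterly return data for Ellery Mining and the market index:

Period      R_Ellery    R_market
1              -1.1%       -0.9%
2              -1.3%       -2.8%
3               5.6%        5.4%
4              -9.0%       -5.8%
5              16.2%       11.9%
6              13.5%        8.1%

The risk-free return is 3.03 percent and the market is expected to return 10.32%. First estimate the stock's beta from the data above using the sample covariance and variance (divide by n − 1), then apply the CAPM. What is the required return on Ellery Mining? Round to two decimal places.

Mean R_i = (-1.1 − 1.3 + 5.6 − 9.0 + 16.2 + 13.5) / 6 = 3.9833%
Mean R_m = (-0.9 − 2.8 + 5.4 − 5.8 + 11.9 + 8.1) / 6 = 2.6500%
Σ(R_i − R̄_i)(R_m − R̄_m) = 325.8650  ⇒  Cov = 325.8650 / 5 = 65.1730
Σ(R_m − R̄_m)² = 236.5350  ⇒  Var(R_m) = 236.5350 / 5 = 47.3070
β = Cov / Var(R_m) = 65.1730 / 47.3070 = 1.3777
MRP = 10.32% − 3.03% = 7.29%
E(R) = R_f + β × MRP = 3.03% + 1.3777 × 7.29% = 13.07%

13.07%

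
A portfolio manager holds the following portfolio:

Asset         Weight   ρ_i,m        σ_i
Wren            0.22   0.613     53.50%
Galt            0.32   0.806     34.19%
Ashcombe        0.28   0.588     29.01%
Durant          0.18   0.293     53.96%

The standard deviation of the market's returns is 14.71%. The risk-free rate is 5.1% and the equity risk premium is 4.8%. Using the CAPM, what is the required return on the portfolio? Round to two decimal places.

β_Wren = 0.613 × 53.50% / 14.71% = 2.2295
β_Galt = 0.806 × 34.19% / 14.71% = 1.8734
β_Ashcombe = 0.588 × 29.01% / 14.71% = 1.1596
β_Durant = 0.293 × 53.96% / 14.71% = 1.0748
β_P = Σ w_i β_i = 0.22×2.2295 + 0.32×1.8734 + 0.28×1.1596 + 0.18×1.0748 = 1.6081
E(R_P) = R_f + β_P × MRP = 5.1% + 1.6081 × 4.8% = 12.82%

12.82%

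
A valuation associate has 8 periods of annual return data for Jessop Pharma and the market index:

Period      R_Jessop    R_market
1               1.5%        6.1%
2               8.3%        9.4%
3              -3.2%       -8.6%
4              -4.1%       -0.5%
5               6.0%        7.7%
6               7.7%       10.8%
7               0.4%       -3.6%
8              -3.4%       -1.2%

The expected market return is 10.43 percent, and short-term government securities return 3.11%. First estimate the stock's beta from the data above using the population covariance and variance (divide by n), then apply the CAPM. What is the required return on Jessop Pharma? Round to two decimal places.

7.76%

Mean R_i = (1.5 + 8.3 − 3.2 − 4.1 + 6.0 + 7.7 + 0.4 − 3.4) / 8 = 1.6500%
Mean R_m = (6.1 + 9.4 − 8.6 − 0.5 + 7.7 + 10.8 − 3.6 − 1.2) / 8 = 2.5125%
Σ(R_i − R̄_i)(R_m − R̄_m) = 215.5750  ⇒  Cov = 215.5750 / 8 = 26.9469
Σ(R_m − R̄_m)² = 339.6088  ⇒  Var(R_m) = 339.6088 / 8 = 42.4511
β = Cov / Var(R_m) = 26.9469 / 42.4511 = 0.6348
MRP = 10.43% − 3.11% = 7.32%
E(R) = R_f + β × MRP = 3.11% + 0.6348 × 7.32% = 7.76%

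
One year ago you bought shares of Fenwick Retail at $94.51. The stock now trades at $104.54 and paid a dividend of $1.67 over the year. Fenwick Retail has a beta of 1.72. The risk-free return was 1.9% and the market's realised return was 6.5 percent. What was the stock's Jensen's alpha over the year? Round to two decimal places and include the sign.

Realised HPR = (P1 + D1 − P0) / P0 = (104.54 + 1.67 − 94.51) / 94.51 = 11.70 / 94.51 = 12.3796%
MRP = 6.5% − 1.9% = 4.60%
CAPM required = R_f + β·MRP = 1.9% + 1.72 × 4.6% = 9.8120%
α = realised − required = 12.3796% − 9.8120% = +2.57%

+2.57%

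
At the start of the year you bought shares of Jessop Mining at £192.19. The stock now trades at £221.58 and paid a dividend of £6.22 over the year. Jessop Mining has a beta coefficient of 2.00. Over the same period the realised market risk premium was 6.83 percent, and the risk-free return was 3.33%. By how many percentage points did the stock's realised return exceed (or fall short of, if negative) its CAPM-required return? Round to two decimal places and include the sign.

+1.54%

Realised HPR = (P1 + D1 − P0) / P0 = (221.58 + 6.22 − 192.19) / 192.19 = 35.61 / 192.19 = 18.5285%
CAPM required = R_f + β·MRP = 3.33% + 2.00 × 6.83% = 16.9900%
α = realised − required = 18.5285% − 16.9900% = +1.54%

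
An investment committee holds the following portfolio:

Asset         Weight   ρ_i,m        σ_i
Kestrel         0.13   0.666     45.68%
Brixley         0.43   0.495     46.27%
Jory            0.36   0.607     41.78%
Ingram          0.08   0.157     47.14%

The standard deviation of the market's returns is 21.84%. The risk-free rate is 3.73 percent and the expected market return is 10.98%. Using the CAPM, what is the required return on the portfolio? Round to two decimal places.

β_Kestrel = 0.666 × 45.68% / 21.84% = 1.3930
β_Brixley = 0.495 × 46.27% / 21.84% = 1.0487
β_Jory = 0.607 × 41.78% / 21.84% = 1.1612
β_Ingram = 0.157 × 47.14% / 21.84% = 0.3389
β_P = Σ w_i β_i = 0.13×1.3930 + 0.43×1.0487 + 0.36×1.1612 + 0.08×0.3389 = 1.0772
MRP = 10.98% − 3.73% = 7.25%
E(R_P) = R_f + β_P × MRP = 3.73% + 1.0772 × 7.25% = 11.54%

11.54%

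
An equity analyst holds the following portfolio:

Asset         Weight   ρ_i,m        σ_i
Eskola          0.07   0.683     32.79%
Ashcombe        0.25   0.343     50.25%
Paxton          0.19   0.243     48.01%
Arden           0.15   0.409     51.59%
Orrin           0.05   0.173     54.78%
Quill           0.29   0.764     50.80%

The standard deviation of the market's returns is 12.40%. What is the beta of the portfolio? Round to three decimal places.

1.854

β_Eskola = 0.683 × 32.79% / 12.40% = 1.8061
β_Ashcombe = 0.343 × 50.25% / 12.40% = 1.3900
β_Paxton = 0.243 × 48.01% / 12.40% = 0.9408
β_Arden = 0.409 × 51.59% / 12.40% = 1.7016
β_Orrin = 0.173 × 54.78% / 12.40% = 0.7643
β_Quill = 0.764 × 50.80% / 12.40% = 3.1299
β_P = Σ w_i β_i = 0.07×1.8061 + 0.25×1.3900 + 0.19×0.9408 + 0.15×1.7016 + 0.05×0.7643 + 0.29×3.1299 = 1.8538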